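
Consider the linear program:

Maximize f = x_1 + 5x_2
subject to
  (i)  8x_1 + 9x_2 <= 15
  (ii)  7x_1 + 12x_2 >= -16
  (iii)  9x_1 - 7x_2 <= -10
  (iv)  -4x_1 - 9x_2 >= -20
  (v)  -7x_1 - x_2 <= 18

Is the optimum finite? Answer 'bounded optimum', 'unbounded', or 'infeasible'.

bounded optimum

Feasible corners and f = x_1 + 5x_2:
  (15/137, 215/137) → f = 1090/137
  (-5/4, 25/9) → f = 455/36
  (-232/157, -74/157) → f = -602/157
  (-200/77, 2/11) → f = -130/77
  (-182/59, 212/59) → f = 878/59
The feasible region has finitely many vertices and no improving ray; the maximum is 878/59 at (-182/59, 212/59).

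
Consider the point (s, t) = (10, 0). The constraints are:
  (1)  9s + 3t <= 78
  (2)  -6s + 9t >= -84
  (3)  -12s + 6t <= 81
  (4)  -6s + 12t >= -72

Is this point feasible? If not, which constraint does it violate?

not feasible — violates (1)

Constraint (1): 9s + 3t = 90, which is not ≤ 78. All other constraints are satisfied.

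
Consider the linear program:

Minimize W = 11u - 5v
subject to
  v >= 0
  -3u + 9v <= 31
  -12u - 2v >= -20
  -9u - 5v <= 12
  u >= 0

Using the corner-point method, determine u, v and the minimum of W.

u = 0, v = 31/9, minimum W = -155/9

Feasible corners and W = 11u - 5v:
  (5/3, 0) → W = 55/3
  (0, 0) → W = 0
  (59/57, 72/19) → W = -431/57
  (0, 31/9) → W = -155/9

The binding constraints are -3u + 9v = 31 and u = 0.
Solving simultaneously gives u = 0, v = 31/9.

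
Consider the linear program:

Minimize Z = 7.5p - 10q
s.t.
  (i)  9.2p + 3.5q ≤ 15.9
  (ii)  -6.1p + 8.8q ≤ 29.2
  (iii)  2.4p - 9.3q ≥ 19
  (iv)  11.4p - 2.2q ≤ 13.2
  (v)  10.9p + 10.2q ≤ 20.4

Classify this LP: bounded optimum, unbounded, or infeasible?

From the feasible point (-43876/3561, -18598/3561), moving in the direction (-8.8, -6.1) keeps every constraint satisfied while Z decreases without bound.

unbounded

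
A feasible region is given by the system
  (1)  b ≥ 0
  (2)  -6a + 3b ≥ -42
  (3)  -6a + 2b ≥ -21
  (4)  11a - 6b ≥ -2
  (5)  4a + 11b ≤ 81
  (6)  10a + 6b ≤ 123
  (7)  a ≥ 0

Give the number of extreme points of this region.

Pairwise boundary intersections that survive every other constraint:
  (7/2, 0)
  (0, 0)
  (393/74, 201/37)
  (16/5, 31/5)
  (0, 1/3)

5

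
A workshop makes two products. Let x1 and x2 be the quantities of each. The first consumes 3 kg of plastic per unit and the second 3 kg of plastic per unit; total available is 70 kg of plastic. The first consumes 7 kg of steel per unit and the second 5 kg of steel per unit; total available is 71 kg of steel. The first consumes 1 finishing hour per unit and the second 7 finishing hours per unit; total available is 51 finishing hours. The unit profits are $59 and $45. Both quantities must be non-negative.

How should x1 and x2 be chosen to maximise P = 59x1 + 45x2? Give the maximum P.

x1 = 11/2, x2 = 13/2, maximum P = 617

The optimum lies where 7x1 + 5x2 = 71 and x1 + 7x2 = 51.
Solving simultaneously gives x1 = 11/2, x2 = 13/2.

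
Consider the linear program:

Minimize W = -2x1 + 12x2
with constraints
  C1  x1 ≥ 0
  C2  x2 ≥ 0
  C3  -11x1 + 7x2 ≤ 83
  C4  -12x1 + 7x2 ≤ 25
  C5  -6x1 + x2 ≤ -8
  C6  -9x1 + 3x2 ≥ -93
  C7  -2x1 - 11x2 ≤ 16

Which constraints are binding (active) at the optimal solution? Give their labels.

C2 and C6

Feasible corners and W = -2x1 + 12x2:
  (4/3, 0) → W = -8/3
  (31/3, 0) → W = -62/3
  (27/10, 41/5) → W = 93
  (242/9, 149/3) → W = 4880/9

The minimum is at (31/3, 0). Substituting into each constraint, equality holds for C2 and C6; the remaining constraints have slack.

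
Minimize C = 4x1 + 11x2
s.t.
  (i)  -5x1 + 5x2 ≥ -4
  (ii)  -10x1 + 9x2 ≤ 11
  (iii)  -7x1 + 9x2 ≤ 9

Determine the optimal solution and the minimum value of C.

x1 = -91/5, x2 = -19, minimum C = -1409/5

Vertices and C = 4x1 + 11x2:
  (-91/5, -19) → C = -1409/5
  (81/10, 73/10) → C = 1127/10
  (-2/3, 13/27) → C = 71/27

The binding constraints are -5x1 + 5x2 = -4 and -10x1 + 9x2 = 11.
Solving simultaneously gives x1 = -91/5, x2 = -19.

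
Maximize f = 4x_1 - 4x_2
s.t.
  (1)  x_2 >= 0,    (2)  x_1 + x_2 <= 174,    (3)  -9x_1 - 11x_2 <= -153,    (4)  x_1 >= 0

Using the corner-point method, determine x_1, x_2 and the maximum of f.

x_1 = 174, x_2 = 0, maximum f = 696

Extreme points and f = 4x_1 - 4x_2:
  (174, 0) → f = 696
  (17, 0) → f = 68
  (0, 174) → f = -696
  (0, 153/11) → f = -612/11

At the optimal vertex, x_2 = 0 and x_1 + x_2 = 174.
Solving simultaneously gives x_1 = 174, x_2 = 0.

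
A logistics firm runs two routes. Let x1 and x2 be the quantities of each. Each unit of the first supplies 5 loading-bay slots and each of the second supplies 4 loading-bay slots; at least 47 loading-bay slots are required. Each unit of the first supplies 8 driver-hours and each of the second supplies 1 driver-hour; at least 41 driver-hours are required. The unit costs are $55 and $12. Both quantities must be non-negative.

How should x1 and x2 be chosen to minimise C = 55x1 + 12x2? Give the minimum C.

x1 = 13/3, x2 = 19/3, minimum C = 943/3

Vertices and C = 55x1 + 12x2:
  (0, 41) → C = 492
  (47/5, 0) → C = 517
  (13/3, 19/3) → C = 943/3
The feasible region is unbounded (it extends along (0, 1), (1, 0)), but C strictly increases along every unbounded feasible direction, so there is no improving ray and the minimum is attained at a vertex.

The binding constraints are 5x1 + 4x2 = 47 and 8x1 + x2 = 41.
Solving simultaneously gives x1 = 13/3, x2 = 19/3.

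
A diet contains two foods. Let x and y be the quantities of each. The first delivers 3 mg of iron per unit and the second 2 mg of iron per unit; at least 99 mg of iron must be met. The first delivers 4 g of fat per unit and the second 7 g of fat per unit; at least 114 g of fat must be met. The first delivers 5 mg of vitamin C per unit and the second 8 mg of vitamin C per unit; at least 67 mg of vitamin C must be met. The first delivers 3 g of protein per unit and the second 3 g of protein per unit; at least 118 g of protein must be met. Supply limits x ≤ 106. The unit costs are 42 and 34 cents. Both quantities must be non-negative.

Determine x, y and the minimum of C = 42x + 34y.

x = 61/3, y = 19, minimum C = 1500

Vertices and C = 42x + 34y:
  (0, 99/2) → C = 1683
  (118/3, 0) → C = 1652
  (106, 0) → C = 4452
  (61/3, 19) → C = 1500
The feasible region is unbounded (it extends along (0, 1)), but C strictly increases along every unbounded feasible direction, so there is no improving ray and the minimum is attained at a vertex.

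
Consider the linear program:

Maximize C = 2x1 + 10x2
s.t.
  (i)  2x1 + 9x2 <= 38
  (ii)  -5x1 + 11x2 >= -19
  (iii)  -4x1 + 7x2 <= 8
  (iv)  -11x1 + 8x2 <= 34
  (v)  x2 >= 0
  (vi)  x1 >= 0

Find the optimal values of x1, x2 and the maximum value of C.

Vertices and C = 2x1 + 10x2:
  (589/67, 152/67) → C = 2698/67
  (97/25, 84/25) → C = 1034/25
  (19/5, 0) → C = 38/5
  (0, 8/7) → C = 80/7
  (0, 0) → C = 0

x1 = 97/25, x2 = 84/25, maximum C = 1034/25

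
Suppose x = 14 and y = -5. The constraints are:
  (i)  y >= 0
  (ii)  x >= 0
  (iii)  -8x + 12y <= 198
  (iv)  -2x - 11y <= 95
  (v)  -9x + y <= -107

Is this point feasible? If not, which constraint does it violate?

Constraint (i): y = -5, which is not ≥ 0. All other constraints are satisfied.

not feasible — violates (i)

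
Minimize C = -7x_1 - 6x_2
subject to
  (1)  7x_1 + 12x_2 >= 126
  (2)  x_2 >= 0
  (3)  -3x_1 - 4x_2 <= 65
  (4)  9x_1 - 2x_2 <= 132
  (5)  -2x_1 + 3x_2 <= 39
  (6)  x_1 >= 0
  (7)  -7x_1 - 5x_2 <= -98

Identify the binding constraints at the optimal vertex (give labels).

(4) and (5)

Vertices and C = -7x_1 - 6x_2:
  (918/61, 105/61) → C = -7056/61
  (78/7, 4) → C = -102
  (474/23, 615/23) → C = -7008/23
  (99/31, 469/31) → C = -3507/31

The minimum is at (474/23, 615/23). Substituting into each constraint, equality holds for (4) and (5); the remaining constraints have slack.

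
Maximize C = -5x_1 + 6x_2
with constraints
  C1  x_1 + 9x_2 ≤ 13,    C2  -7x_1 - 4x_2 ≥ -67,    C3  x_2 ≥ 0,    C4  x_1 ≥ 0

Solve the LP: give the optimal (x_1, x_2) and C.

Vertices and C = -5x_1 + 6x_2:
  (551/59, 24/59) → C = -2611/59
  (0, 13/9) → C = 26/3
  (67/7, 0) → C = -335/7
  (0, 0) → C = 0

x_1 = 0, x_2 = 13/9, maximum C = 26/3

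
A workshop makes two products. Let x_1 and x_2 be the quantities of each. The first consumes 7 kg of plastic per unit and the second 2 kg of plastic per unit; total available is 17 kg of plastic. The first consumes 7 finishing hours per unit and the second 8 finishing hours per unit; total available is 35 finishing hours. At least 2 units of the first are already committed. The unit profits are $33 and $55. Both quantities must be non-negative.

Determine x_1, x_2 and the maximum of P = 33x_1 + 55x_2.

Corner points and P = 33x_1 + 55x_2:
  (17/7, 0) → P = 561/7
  (2, 0) → P = 66
  (2, 3/2) → P = 297/2

x_1 = 2, x_2 = 3/2, maximum P = 297/2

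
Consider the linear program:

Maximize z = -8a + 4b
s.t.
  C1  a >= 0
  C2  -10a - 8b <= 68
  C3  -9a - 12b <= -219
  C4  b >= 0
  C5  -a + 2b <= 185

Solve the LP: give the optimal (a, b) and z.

a = 0, b = 185/2, maximum z = 370

Corner points and z = -8a + 4b:
  (0, 73/4) → z = 73
  (0, 185/2) → z = 370
  (73/3, 0) → z = -584/3
The feasible region is unbounded (it extends along (2, 1), (1, 0)), but z strictly decreases along every unbounded feasible direction, so there is no improving ray and the maximum is attained at a vertex.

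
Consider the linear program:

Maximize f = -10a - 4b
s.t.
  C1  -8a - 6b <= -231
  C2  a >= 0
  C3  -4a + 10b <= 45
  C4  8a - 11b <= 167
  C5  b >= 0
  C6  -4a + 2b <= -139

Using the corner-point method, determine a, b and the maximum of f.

a = 1195/28, b = 111/7, maximum f = -6863/14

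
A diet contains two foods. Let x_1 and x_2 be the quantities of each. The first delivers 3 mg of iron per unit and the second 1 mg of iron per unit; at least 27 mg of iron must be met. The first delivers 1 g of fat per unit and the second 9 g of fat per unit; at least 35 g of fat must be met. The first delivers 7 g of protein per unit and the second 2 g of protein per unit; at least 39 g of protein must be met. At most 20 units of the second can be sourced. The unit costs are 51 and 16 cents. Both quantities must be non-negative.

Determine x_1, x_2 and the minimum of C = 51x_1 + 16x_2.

x_1 = 7/3, x_2 = 20, minimum C = 439

The feasible region is unbounded (it extends along (1, 0)), but C strictly increases along every unbounded feasible direction, so there is no improving ray and the minimum is attained at a vertex.

The binding constraints are 3x_1 + x_2 = 27 and x_2 = 20.
Solving simultaneously gives x_1 = 7/3, x_2 = 20.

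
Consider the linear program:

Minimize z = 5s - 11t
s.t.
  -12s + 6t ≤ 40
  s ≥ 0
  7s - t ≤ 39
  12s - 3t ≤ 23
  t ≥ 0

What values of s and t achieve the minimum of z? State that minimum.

s = 43/6, t = 21, minimum z = -1171/6

Extreme points and z = 5s - 11t:
  (0, 20/3) → z = -220/3
  (43/6, 21) → z = -1171/6
  (0, 0) → z = 0
  (23/12, 0) → z = 115/12

The binding constraints are -12s + 6t = 40 and 12s - 3t = 23.
Solving simultaneously gives s = 43/6, t = 21.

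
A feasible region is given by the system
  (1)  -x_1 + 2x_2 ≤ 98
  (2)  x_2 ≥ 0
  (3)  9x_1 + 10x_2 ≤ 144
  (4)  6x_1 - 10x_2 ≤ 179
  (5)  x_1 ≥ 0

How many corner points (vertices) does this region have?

3

Intersecting each pair of boundary lines and keeping only the points that satisfy every inequality leaves:
  (16, 0)
  (0, 0)
  (0, 72/5)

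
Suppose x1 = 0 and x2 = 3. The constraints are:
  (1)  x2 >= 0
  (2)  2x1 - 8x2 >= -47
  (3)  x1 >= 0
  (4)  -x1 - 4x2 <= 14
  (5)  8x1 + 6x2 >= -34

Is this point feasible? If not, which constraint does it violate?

(1): 3 ≥ 0 ✓
(2): -24 ≥ -47 ✓
(3): 0 ≥ 0 ✓
(4): -12 ≤ 14 ✓
(5): 18 ≥ -34 ✓

feasible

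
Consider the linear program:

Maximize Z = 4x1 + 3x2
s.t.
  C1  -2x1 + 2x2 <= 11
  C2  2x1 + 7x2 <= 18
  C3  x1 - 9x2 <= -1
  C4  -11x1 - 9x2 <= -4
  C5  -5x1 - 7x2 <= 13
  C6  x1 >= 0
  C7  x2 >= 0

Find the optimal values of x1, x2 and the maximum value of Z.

The optimum lies where 2x1 + 7x2 = 18 and x1 - 9x2 = -1.
Solving simultaneously gives x1 = 31/5, x2 = 4/5.

x1 = 31/5, x2 = 4/5, maximum Z = 136/5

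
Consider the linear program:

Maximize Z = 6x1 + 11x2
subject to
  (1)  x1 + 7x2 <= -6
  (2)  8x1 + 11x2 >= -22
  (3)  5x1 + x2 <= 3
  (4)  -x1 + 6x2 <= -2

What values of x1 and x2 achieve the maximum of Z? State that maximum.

x1 = 27/34, x2 = -33/34, maximum Z = -201/34

Feasible corners and Z = 6x1 + 11x2:
  (27/34, -33/34) → Z = -201/34
  (-22/13, -8/13) → Z = -220/13
  (55/47, -134/47) → Z = -1144/47
  (-110/59, -38/59) → Z = -1078/59

The optimum lies where x1 + 7x2 = -6 and 5x1 + x2 = 3.
Solving simultaneously gives x1 = 27/34, x2 = -33/34.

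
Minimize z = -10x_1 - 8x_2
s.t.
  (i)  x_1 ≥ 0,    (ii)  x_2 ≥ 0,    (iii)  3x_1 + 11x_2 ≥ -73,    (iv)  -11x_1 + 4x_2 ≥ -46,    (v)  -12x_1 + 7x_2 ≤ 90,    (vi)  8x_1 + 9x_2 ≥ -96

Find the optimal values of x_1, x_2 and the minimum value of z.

x_1 = 682/29, x_2 = 1542/29, minimum z = -19156/29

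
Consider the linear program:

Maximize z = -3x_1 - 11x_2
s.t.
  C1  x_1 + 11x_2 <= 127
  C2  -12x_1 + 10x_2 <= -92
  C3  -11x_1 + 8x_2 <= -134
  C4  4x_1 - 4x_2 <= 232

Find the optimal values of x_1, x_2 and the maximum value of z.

x_1 = -110, x_2 = -168, maximum z = 2178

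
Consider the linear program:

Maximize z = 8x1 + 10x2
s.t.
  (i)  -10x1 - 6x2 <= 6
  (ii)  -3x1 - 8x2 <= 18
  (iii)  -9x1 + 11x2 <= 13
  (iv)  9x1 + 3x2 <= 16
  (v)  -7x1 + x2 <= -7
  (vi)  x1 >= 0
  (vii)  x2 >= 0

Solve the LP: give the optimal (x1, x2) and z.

x1 = 37/30, x2 = 49/30, maximum z = 131/5

Vertices and z = 8x1 + 10x2:
  (37/30, 49/30) → z = 131/5
  (16/9, 0) → z = 128/9
  (1, 0) → z = 8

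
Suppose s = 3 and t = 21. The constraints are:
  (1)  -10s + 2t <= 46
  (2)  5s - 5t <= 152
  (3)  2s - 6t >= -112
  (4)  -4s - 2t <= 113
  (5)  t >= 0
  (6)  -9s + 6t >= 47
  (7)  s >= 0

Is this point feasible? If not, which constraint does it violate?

Constraint (3): 2s - 6t = -120, which is not ≥ -112. All other constraints are satisfied.

not feasible — violates (3)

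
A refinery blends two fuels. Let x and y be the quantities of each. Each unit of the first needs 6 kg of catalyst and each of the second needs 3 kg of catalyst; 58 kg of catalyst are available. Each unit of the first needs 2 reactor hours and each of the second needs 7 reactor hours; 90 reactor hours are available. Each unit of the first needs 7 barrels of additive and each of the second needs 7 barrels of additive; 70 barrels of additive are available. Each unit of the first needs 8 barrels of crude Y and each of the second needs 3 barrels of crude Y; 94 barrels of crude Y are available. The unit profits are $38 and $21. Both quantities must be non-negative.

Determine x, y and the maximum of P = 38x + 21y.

Corner points and P = 38x + 21y:
  (0, 0) → P = 0
  (0, 10) → P = 210
  (29/3, 0) → P = 1102/3
  (28/3, 2/3) → P = 1106/3

x = 28/3, y = 2/3, maximum P = 1106/3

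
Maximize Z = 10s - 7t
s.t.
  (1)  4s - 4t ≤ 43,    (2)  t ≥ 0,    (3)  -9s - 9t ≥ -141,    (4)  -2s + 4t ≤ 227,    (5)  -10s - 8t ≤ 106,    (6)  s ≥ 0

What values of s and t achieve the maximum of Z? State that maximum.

The binding constraints are 4s - 4t = 43 and -9s - 9t = -141.
Solving simultaneously gives s = 317/24, t = 59/24.

s = 317/24, t = 59/24, maximum Z = 919/8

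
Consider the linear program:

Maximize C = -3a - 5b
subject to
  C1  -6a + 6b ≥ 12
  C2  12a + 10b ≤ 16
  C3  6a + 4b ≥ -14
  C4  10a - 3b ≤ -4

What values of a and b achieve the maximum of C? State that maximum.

The optimum lies where -6a + 6b = 12 and 6a + 4b = -14.
Solving simultaneously gives a = -11/5, b = -1/5.

a = -11/5, b = -1/5, maximum C = 38/5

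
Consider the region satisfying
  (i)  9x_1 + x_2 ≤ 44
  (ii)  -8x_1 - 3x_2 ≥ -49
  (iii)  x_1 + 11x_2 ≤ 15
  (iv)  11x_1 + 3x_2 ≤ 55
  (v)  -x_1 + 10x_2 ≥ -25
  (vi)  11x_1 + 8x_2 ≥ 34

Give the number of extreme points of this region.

Intersecting each pair of boundary lines and keeping only the points that satisfy every inequality leaves:
  (77/16, 11/16)
  (465/91, -181/91)
  (280/59, 55/59)
  (254/113, 131/113)
  (270/59, -241/118)

5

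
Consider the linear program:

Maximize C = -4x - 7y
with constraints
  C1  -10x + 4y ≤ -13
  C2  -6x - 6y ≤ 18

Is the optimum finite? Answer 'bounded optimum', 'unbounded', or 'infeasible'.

unbounded

From the feasible point (1/14, -43/14), moving in the direction (6, -6) keeps every constraint satisfied while C increases without bound.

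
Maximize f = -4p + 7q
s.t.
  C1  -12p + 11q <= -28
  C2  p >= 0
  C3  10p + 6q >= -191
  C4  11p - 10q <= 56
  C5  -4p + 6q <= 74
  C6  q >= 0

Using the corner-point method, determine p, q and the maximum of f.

p = 538/13, q = 519/13, maximum f = 1481/13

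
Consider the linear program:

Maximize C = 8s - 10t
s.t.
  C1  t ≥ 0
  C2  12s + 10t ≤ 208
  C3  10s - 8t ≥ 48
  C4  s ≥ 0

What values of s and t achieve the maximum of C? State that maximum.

s = 52/3, t = 0, maximum C = 416/3

Feasible corners and C = 8s - 10t:
  (52/3, 0) → C = 416/3
  (24/5, 0) → C = 192/5
  (536/49, 376/49) → C = 528/49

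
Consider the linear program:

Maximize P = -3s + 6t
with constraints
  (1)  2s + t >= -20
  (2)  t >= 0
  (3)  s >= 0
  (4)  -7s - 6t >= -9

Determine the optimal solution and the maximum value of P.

s = 0, t = 3/2, maximum P = 9

Vertices and P = -3s + 6t:
  (0, 0) → P = 0
  (9/7, 0) → P = -27/7
  (0, 3/2) → P = 9

At the optimal vertex, s = 0 and -7s - 6t = -9.
Solving simultaneously gives s = 0, t = 3/2.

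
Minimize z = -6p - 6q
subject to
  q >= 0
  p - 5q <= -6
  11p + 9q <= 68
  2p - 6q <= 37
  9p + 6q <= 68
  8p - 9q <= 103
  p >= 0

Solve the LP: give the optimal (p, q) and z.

p = 0, q = 68/9, minimum z = -136/3

Extreme points and z = -6p - 6q:
  (143/32, 67/32) → z = -315/8
  (0, 6/5) → z = -36/5
  (0, 68/9) → z = -136/3

The binding constraints are 11p + 9q = 68 and p = 0.
Solving simultaneously gives p = 0, q = 68/9.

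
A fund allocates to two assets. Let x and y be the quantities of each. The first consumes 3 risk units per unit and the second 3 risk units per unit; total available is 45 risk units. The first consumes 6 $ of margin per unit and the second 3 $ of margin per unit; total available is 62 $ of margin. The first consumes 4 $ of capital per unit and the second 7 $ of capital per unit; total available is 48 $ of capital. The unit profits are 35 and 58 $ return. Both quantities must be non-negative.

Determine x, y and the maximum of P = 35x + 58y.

x = 29/3, y = 4/3, maximum P = 1247/3

Extreme points and P = 35x + 58y:
  (0, 0) → P = 0
  (0, 48/7) → P = 2784/7
  (31/3, 0) → P = 1085/3
  (29/3, 4/3) → P = 1247/3

The binding constraints are 6x + 3y = 62 and 4x + 7y = 48.
Solving simultaneously gives x = 29/3, y = 4/3.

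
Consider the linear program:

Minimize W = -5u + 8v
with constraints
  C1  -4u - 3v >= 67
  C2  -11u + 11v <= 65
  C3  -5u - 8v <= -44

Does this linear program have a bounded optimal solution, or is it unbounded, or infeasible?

The boundaries -4u - 3v = 67 and -11u + 11v = 65 meet at (-932/77, -477/77), but that point violates -5u - 8v ≤ -44. Every candidate vertex is excluded by some other constraint, so the feasible region is empty.

infeasible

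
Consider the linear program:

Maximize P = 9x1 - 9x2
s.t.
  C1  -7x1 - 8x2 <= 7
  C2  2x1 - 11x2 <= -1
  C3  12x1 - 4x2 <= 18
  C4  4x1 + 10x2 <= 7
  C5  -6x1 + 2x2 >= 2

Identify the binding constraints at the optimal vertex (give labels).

C2 and C5

Vertices and P = 9x1 - 9x2:
  (-85/93, -7/93) → P = -234/31
  (-63/19, 77/38) → P = -1827/38
  (-10/31, 1/31) → P = -99/31
  (-3/34, 25/34) → P = -126/17

The maximum is at (-10/31, 1/31). Substituting into each constraint, equality holds for C2 and C5; the remaining constraints have slack.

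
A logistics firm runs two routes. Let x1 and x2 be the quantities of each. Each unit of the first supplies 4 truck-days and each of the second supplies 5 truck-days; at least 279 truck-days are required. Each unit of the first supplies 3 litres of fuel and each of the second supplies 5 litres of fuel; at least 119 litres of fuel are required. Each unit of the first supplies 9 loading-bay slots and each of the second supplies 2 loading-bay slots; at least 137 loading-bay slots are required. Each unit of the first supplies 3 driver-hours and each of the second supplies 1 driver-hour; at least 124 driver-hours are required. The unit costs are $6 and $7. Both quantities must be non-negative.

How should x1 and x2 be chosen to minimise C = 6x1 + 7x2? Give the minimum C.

Corner points and C = 6x1 + 7x2:
  (0, 124) → C = 868
  (279/4, 0) → C = 837/2
  (31, 31) → C = 403
The feasible region is unbounded (it extends along (0, 1), (1, 0)), but C strictly increases along every unbounded feasible direction, so there is no improving ray and the minimum is attained at a vertex.

The optimum lies where 4x1 + 5x2 = 279 and 3x1 + x2 = 124.
Solving simultaneously gives x1 = 31, x2 = 31.

x1 = 31, x2 = 31, minimum C = 403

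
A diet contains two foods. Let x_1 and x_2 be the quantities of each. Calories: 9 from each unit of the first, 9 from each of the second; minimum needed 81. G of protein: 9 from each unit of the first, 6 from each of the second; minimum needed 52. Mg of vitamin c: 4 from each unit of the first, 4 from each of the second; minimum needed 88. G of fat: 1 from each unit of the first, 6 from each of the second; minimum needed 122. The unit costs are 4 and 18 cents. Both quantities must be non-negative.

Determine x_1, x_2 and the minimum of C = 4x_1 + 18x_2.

x_1 = 2, x_2 = 20, minimum C = 368

Vertices and C = 4x_1 + 18x_2:
  (0, 22) → C = 396
  (122, 0) → C = 488
  (2, 20) → C = 368
The feasible region is unbounded (it extends along (0, 1), (1, 0)), but C strictly increases along every unbounded feasible direction, so there is no improving ray and the minimum is attained at a vertex.

The optimum lies where 4x_1 + 4x_2 = 88 and x_1 + 6x_2 = 122.
Solving simultaneously gives x_1 = 2, x_2 = 20.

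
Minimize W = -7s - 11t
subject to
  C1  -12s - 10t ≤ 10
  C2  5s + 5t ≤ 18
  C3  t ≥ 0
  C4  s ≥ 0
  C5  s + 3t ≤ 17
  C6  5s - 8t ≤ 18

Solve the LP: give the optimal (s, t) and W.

s = 0, t = 18/5, minimum W = -198/5

Feasible corners and W = -7s - 11t:
  (18/5, 0) → W = -126/5
  (0, 18/5) → W = -198/5
  (0, 0) → W = 0

The optimum lies where 5s + 5t = 18 and s = 0.
Solving simultaneously gives s = 0, t = 18/5.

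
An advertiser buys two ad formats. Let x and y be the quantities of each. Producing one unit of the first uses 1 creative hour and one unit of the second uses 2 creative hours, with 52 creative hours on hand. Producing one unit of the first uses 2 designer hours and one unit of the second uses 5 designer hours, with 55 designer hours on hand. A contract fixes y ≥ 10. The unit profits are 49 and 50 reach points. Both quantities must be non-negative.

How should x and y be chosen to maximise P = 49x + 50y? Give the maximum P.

x = 5/2, y = 10, maximum P = 1245/2

Extreme points and P = 49x + 50y:
  (0, 11) → P = 550
  (0, 10) → P = 500
  (5/2, 10) → P = 1245/2

The optimum lies where 2x + 5y = 55 and y = 10.
Solving simultaneously gives x = 5/2, y = 10.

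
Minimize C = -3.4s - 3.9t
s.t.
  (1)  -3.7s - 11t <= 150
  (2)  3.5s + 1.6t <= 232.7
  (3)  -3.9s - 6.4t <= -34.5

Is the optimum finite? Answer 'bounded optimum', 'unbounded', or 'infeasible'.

unbounded

From the feasible point (139985/1629, -138599/3258), moving in the direction (-1.6, 3.5) keeps every constraint satisfied while C decreases without bound.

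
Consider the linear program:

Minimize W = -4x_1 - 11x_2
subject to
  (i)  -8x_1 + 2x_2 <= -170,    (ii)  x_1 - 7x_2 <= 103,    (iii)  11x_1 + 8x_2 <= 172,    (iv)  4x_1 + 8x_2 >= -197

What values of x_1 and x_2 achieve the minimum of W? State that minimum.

x_1 = 852/43, x_2 = -247/43, minimum W = -691/43

Extreme points and W = -4x_1 - 11x_2:
  (164/9, -109/9) → W = 181/3
  (852/43, -247/43) → W = -691/43
  (2028/85, -961/85) → W = 2459/85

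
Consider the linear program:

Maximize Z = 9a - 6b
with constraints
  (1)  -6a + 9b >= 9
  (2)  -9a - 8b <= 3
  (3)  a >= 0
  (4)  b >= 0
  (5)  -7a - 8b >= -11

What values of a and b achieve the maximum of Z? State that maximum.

a = 9/37, b = 43/37, maximum Z = -177/37

At the optimal vertex, -6a + 9b = 9 and -7a - 8b = -11.
Solving simultaneously gives a = 9/37, b = 43/37.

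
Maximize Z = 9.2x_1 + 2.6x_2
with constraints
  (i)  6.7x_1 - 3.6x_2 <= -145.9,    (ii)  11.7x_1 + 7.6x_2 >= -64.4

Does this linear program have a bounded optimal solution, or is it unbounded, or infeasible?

From the feasible point (-33517/2326, 127555/9304), moving in the direction (3.6, 6.7) keeps every constraint satisfied while Z increases without bound.

unbounded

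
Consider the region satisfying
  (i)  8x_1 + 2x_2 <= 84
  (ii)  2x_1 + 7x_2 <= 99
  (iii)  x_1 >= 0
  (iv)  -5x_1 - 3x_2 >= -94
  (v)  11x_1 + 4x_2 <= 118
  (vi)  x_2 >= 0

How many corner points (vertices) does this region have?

5

Intersecting each pair of boundary lines and keeping only the points that satisfy every inequality leaves:
  (10, 2)
  (21/2, 0)
  (0, 99/7)
  (430/69, 853/69)
  (0, 0)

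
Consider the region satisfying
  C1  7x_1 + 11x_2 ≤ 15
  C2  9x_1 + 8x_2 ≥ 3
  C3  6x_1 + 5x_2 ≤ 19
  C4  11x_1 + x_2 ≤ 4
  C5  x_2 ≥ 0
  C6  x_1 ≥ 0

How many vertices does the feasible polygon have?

5

Intersecting each pair of boundary lines and keeping only the points that satisfy every inequality leaves:
  (29/114, 137/114)
  (0, 15/11)
  (1/3, 0)
  (0, 3/8)
  (4/11, 0)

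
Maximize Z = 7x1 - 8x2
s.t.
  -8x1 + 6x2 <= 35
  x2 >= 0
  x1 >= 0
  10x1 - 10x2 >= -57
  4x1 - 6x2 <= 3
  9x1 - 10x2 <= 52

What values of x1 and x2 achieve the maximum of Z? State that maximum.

x1 = 141/7, x2 = 181/14, maximum Z = 263/7

Corner points and Z = 7x1 - 8x2:
  (0, 0) → Z = 0
  (3/4, 0) → Z = 21/4
  (0, 57/10) → Z = -228/5
  (141/7, 181/14) → Z = 263/7
The feasible region is unbounded (it extends along (10, 9), (1, 1)), but Z strictly decreases along every unbounded feasible direction, so there is no improving ray and the maximum is attained at a vertex.

The binding constraints are 4x1 - 6x2 = 3 and 9x1 - 10x2 = 52.
Solving simultaneously gives x1 = 141/7, x2 = 181/14.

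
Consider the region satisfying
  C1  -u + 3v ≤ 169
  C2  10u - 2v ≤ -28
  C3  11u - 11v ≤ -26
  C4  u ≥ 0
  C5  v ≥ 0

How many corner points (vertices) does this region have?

3

Of the 10 pairwise boundary intersections, those satisfying every inequality are:
  (127/14, 831/14)
  (0, 169/3)
  (0, 14)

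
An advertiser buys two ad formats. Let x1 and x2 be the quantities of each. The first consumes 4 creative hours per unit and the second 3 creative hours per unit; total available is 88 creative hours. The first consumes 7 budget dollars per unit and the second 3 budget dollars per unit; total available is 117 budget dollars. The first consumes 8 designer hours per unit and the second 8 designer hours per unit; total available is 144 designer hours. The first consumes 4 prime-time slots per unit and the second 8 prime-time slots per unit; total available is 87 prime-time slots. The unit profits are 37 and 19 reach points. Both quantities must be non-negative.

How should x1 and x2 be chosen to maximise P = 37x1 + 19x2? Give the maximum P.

x1 = 63/4, x2 = 9/4, maximum P = 1251/2

Extreme points and P = 37x1 + 19x2:
  (0, 0) → P = 0
  (0, 87/8) → P = 1653/8
  (117/7, 0) → P = 4329/7
  (63/4, 9/4) → P = 1251/2
  (57/4, 15/4) → P = 1197/2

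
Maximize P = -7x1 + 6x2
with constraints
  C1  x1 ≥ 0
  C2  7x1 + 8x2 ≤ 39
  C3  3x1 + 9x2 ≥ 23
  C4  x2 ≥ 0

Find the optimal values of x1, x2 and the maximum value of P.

x1 = 0, x2 = 39/8, maximum P = 117/4

Vertices and P = -7x1 + 6x2:
  (0, 39/8) → P = 117/4
  (0, 23/9) → P = 46/3
  (167/39, 44/39) → P = -905/39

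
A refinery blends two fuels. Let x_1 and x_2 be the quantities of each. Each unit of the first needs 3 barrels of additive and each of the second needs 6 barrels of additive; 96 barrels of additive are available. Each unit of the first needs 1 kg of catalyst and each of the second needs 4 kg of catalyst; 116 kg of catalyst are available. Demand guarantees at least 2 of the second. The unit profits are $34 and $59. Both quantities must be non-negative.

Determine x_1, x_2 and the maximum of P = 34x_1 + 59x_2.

Corner points and P = 34x_1 + 59x_2:
  (0, 16) → P = 944
  (0, 2) → P = 118
  (28, 2) → P = 1070

The binding constraints are 3x_1 + 6x_2 = 96 and x_2 = 2.
Solving simultaneously gives x_1 = 28, x_2 = 2.

x_1 = 28, x_2 = 2, maximum P = 1070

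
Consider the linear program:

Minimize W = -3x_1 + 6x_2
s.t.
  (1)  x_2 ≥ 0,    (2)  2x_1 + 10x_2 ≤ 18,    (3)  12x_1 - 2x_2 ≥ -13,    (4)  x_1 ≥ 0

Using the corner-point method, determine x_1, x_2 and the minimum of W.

x_1 = 9, x_2 = 0, minimum W = -27

Vertices and W = -3x_1 + 6x_2:
  (9, 0) → W = -27
  (0, 0) → W = 0
  (0, 9/5) → W = 54/5

The optimum lies where x_2 = 0 and 2x_1 + 10x_2 = 18.
Solving simultaneously gives x_1 = 9, x_2 = 0.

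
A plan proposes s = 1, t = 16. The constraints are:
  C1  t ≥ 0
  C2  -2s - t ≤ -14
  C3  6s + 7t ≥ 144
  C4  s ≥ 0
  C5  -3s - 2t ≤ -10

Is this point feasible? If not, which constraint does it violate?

Constraint C3: 6s + 7t = 118, which is not ≥ 144. All other constraints are satisfied.

not feasible — violates C3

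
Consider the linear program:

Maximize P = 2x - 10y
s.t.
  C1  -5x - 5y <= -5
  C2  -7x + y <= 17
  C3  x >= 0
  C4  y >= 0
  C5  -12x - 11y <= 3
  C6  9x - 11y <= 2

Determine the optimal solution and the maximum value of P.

x = 13/20, y = 7/20, maximum P = -11/5

Vertices and P = 2x - 10y:
  (0, 1) → P = -10
  (13/20, 7/20) → P = -11/5
  (0, 17) → P = -170
The feasible region is unbounded (it extends along (11, 9), (1, 7)), but P strictly decreases along every unbounded feasible direction, so there is no improving ray and the maximum is attained at a vertex.

The binding constraints are -5x - 5y = -5 and 9x - 11y = 2.
Solving simultaneously gives x = 13/20, y = 7/20.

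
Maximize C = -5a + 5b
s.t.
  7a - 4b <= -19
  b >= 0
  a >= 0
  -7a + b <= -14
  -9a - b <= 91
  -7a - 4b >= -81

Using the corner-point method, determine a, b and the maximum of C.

Corner points and C = -5a + 5b:
  (25/7, 11) → C = 260/7
  (31/7, 25/2) → C = 565/14
  (137/35, 67/5) → C = 332/7

a = 137/35, b = 67/5, maximum C = 332/7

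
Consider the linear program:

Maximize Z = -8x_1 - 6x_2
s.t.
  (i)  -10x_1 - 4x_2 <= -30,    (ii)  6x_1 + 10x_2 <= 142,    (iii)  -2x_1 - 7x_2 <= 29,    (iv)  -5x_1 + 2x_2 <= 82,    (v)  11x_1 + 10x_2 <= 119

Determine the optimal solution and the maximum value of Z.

x_1 = 163/31, x_2 = -175/31, maximum Z = -254/31

Vertices and Z = -8x_1 - 6x_2:
  (163/31, -175/31) → Z = -254/31
  (-22/7, 215/14) → Z = -67
  (1123/57, -557/57) → Z = -5642/57

At the optimal vertex, -10x_1 - 4x_2 = -30 and -2x_1 - 7x_2 = 29.
Solving simultaneously gives x_1 = 163/31, x_2 = -175/31.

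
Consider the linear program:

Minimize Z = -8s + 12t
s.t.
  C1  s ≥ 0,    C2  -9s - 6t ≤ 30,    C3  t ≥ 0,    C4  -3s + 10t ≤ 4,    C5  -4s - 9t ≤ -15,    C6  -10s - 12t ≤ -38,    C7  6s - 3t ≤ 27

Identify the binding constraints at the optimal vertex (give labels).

C3 and C7

Feasible corners and Z = -8s + 12t:
  (19/5, 0) → Z = -152/5
  (9/2, 0) → Z = -36
  (83/34, 77/68) → Z = -101/17
  (94/17, 35/17) → Z = -332/17

The minimum is at (9/2, 0). Substituting into each constraint, equality holds for C3 and C7; the remaining constraints have slack.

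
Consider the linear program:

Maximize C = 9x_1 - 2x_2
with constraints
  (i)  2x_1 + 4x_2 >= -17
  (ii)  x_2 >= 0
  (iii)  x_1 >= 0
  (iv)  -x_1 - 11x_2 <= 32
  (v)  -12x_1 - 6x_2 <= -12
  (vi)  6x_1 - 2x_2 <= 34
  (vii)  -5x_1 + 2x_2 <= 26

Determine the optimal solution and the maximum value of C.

x_1 = 60, x_2 = 163, maximum C = 214

Feasible corners and C = 9x_1 - 2x_2:
  (1, 0) → C = 9
  (17/3, 0) → C = 51
  (0, 2) → C = -4
  (0, 13) → C = -26
  (60, 163) → C = 214

The binding constraints are 6x_1 - 2x_2 = 34 and -5x_1 + 2x_2 = 26.
Solving simultaneously gives x_1 = 60, x_2 = 163.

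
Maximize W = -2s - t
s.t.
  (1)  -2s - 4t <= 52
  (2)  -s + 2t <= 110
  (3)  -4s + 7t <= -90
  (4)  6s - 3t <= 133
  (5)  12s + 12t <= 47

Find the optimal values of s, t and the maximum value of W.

Vertices and W = -2s - t:
  (-2/15, -194/15) → W = 66/5
  (188/15, -289/15) → W = -29/5
  (1409/132, -223/33) → W = -321/22
  (193/12, -73/6) → W = -20

s = -2/15, t = -194/15, maximum W = 66/5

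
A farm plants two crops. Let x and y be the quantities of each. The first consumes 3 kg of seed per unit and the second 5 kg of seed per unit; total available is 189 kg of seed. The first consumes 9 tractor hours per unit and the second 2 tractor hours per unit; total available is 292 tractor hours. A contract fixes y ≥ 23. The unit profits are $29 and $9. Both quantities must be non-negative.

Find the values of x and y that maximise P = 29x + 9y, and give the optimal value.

x = 74/3, y = 23, maximum P = 2767/3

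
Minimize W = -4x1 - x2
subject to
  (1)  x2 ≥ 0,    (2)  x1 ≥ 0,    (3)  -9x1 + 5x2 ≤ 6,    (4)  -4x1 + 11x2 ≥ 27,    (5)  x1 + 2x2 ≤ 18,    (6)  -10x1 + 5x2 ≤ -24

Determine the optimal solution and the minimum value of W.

Extreme points and W = -4x1 - x2:
  (144/19, 99/19) → W = -675/19
  (133/30, 61/15) → W = -109/5
  (138/25, 156/25) → W = -708/25

The binding constraints are -4x1 + 11x2 = 27 and x1 + 2x2 = 18.
Solving simultaneously gives x1 = 144/19, x2 = 99/19.

x1 = 144/19, x2 = 99/19, minimum W = -675/19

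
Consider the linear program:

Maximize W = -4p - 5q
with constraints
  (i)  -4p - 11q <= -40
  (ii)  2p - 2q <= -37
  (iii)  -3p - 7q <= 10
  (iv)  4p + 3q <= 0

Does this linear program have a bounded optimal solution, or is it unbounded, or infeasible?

unbounded

From the feasible point (-109/10, 38/5), moving in the direction (-7, 3) keeps every constraint satisfied while W increases without bound.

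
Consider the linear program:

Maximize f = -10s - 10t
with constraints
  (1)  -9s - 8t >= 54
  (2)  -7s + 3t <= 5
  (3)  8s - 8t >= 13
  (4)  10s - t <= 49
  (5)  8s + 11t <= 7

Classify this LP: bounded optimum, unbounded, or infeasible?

unbounded

From the feasible point (-41/17, -549/136), moving in the direction (-1, -10) keeps every constraint satisfied while f increases without bound.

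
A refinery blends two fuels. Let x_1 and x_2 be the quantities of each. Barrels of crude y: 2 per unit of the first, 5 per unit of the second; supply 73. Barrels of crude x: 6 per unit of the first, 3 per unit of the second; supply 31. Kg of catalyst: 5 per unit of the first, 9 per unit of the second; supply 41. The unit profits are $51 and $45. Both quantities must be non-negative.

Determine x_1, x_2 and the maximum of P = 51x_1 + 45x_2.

x_1 = 4, x_2 = 7/3, maximum P = 309

At the optimal vertex, 6x_1 + 3x_2 = 31 and 5x_1 + 9x_2 = 41.
Solving simultaneously gives x_1 = 4, x_2 = 7/3.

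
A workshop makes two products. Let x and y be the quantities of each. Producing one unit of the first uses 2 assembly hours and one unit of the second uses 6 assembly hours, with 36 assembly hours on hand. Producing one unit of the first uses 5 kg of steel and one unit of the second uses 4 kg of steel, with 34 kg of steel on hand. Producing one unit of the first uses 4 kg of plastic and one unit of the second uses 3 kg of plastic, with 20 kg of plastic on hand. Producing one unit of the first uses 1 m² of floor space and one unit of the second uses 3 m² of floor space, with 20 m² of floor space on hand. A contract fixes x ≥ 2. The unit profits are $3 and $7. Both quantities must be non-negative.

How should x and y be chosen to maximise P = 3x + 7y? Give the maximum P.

x = 2, y = 4, maximum P = 34

Feasible corners and P = 3x + 7y:
  (5, 0) → P = 15
  (2, 0) → P = 6
  (2, 4) → P = 34

The binding constraints are 4x + 3y = 20 and x = 2.
Solving simultaneously gives x = 2, y = 4.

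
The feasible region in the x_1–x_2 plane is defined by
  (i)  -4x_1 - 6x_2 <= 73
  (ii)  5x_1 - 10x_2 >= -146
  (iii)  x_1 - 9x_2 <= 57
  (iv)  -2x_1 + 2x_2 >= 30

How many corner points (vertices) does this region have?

The feasible vertices (each the meet of two boundaries and inside every other half-plane) are:
  (-803/35, 219/70)
  (-163/10, -13/10)
  (-4/5, 71/5)

3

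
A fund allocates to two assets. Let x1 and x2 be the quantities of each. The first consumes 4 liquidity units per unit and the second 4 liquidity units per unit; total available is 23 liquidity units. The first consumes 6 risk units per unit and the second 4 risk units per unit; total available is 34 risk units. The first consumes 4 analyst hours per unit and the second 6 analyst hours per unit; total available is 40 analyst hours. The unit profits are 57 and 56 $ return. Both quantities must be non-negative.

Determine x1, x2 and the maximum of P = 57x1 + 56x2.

x1 = 11/2, x2 = 1/4, maximum P = 655/2

Extreme points and P = 57x1 + 56x2:
  (0, 0) → P = 0
  (0, 23/4) → P = 322
  (17/3, 0) → P = 323
  (11/2, 1/4) → P = 655/2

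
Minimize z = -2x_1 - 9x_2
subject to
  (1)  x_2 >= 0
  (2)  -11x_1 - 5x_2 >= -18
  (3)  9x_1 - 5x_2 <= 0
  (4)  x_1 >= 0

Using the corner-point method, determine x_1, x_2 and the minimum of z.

Corner points and z = -2x_1 - 9x_2:
  (0, 0) → z = 0
  (9/10, 81/50) → z = -819/50
  (0, 18/5) → z = -162/5

The binding constraints are -11x_1 - 5x_2 = -18 and x_1 = 0.
Solving simultaneously gives x_1 = 0, x_2 = 18/5.

x_1 = 0, x_2 = 18/5, minimum z = -162/5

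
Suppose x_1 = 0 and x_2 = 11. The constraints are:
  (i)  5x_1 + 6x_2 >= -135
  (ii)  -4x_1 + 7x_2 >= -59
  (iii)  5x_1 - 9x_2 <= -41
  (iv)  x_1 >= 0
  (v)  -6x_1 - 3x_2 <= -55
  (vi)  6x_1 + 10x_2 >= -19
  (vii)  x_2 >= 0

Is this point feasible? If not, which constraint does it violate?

not feasible — violates (v)

Constraint (v): -6x_1 - 3x_2 = -33, which is not ≤ -55. All other constraints are satisfied.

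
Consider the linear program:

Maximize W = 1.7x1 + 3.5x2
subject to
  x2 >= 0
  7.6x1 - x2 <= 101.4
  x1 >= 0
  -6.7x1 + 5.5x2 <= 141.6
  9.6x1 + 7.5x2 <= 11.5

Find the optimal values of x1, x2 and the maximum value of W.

Vertices and W = 1.7x1 + 3.5x2:
  (0, 0) → W = 0
  (115/96, 0) → W = 391/192
  (0, 23/15) → W = 161/30

The binding constraints are x1 = 0 and 9.6x1 + 7.5x2 = 11.5.
Solving simultaneously gives x1 = 0, x2 = 23/15.

x1 = 0, x2 = 23/15, maximum W = 161/30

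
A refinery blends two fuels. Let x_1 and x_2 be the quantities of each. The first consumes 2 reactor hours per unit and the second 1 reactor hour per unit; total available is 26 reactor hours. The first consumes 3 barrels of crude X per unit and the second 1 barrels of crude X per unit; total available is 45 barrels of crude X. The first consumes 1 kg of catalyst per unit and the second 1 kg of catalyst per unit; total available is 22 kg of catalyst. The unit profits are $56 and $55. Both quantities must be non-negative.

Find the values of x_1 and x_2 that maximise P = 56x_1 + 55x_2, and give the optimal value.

x_1 = 4, x_2 = 18, maximum P = 1214

Extreme points and P = 56x_1 + 55x_2:
  (0, 0) → P = 0
  (0, 22) → P = 1210
  (13, 0) → P = 728
  (4, 18) → P = 1214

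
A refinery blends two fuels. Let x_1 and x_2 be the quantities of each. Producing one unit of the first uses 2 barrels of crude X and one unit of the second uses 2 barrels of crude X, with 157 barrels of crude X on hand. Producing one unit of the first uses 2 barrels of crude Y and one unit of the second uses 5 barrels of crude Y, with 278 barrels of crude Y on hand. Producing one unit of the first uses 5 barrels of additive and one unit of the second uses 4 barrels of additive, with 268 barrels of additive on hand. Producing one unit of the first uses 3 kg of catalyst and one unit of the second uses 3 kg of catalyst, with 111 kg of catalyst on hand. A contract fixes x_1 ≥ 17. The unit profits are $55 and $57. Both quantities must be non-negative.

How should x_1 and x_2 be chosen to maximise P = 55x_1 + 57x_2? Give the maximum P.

x_1 = 17, x_2 = 20, maximum P = 2075

Corner points and P = 55x_1 + 57x_2:
  (37, 0) → P = 2035
  (17, 0) → P = 935
  (17, 20) → P = 2075

At the optimal vertex, 3x_1 + 3x_2 = 111 and x_1 = 17.
Solving simultaneously gives x_1 = 17, x_2 = 20.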